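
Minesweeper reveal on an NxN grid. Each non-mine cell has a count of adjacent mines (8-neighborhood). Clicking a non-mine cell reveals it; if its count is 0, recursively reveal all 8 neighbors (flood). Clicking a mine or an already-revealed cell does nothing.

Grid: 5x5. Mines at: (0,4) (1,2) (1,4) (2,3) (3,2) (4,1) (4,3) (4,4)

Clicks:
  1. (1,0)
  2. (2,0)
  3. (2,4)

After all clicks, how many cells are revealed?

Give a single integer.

Click 1 (1,0) count=0: revealed 8 new [(0,0) (0,1) (1,0) (1,1) (2,0) (2,1) (3,0) (3,1)] -> total=8
Click 2 (2,0) count=0: revealed 0 new [(none)] -> total=8
Click 3 (2,4) count=2: revealed 1 new [(2,4)] -> total=9

Answer: 9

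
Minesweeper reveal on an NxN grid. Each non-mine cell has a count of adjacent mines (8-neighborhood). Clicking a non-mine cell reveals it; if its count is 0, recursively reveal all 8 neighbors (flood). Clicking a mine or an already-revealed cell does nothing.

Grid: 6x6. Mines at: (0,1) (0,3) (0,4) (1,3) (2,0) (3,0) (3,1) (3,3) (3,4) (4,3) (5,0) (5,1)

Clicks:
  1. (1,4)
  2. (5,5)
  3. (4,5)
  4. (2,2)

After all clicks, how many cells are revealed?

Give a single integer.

Answer: 6

Derivation:
Click 1 (1,4) count=3: revealed 1 new [(1,4)] -> total=1
Click 2 (5,5) count=0: revealed 4 new [(4,4) (4,5) (5,4) (5,5)] -> total=5
Click 3 (4,5) count=1: revealed 0 new [(none)] -> total=5
Click 4 (2,2) count=3: revealed 1 new [(2,2)] -> total=6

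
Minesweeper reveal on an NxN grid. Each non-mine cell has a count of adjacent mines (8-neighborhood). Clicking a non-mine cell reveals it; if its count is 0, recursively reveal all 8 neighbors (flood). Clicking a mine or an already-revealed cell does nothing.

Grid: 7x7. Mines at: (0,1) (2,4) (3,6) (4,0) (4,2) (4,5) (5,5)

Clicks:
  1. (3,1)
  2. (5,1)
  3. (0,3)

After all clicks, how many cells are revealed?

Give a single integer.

Answer: 14

Derivation:
Click 1 (3,1) count=2: revealed 1 new [(3,1)] -> total=1
Click 2 (5,1) count=2: revealed 1 new [(5,1)] -> total=2
Click 3 (0,3) count=0: revealed 12 new [(0,2) (0,3) (0,4) (0,5) (0,6) (1,2) (1,3) (1,4) (1,5) (1,6) (2,5) (2,6)] -> total=14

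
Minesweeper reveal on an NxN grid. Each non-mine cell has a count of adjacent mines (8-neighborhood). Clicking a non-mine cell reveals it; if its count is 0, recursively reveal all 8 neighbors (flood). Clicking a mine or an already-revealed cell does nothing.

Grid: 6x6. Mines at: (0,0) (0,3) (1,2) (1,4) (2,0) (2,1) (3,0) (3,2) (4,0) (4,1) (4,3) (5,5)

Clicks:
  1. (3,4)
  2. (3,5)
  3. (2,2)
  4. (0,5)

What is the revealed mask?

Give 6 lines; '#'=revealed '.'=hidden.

Click 1 (3,4) count=1: revealed 1 new [(3,4)] -> total=1
Click 2 (3,5) count=0: revealed 5 new [(2,4) (2,5) (3,5) (4,4) (4,5)] -> total=6
Click 3 (2,2) count=3: revealed 1 new [(2,2)] -> total=7
Click 4 (0,5) count=1: revealed 1 new [(0,5)] -> total=8

Answer: .....#
......
..#.##
....##
....##
......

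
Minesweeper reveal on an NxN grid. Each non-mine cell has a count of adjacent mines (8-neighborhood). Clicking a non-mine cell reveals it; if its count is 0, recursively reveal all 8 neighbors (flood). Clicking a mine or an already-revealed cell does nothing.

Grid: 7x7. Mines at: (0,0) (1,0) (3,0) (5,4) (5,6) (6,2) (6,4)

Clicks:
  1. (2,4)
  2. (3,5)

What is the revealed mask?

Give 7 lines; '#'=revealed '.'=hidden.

Answer: .######
.######
.######
.######
.######
.###...
.......

Derivation:
Click 1 (2,4) count=0: revealed 33 new [(0,1) (0,2) (0,3) (0,4) (0,5) (0,6) (1,1) (1,2) (1,3) (1,4) (1,5) (1,6) (2,1) (2,2) (2,3) (2,4) (2,5) (2,6) (3,1) (3,2) (3,3) (3,4) (3,5) (3,6) (4,1) (4,2) (4,3) (4,4) (4,5) (4,6) (5,1) (5,2) (5,3)] -> total=33
Click 2 (3,5) count=0: revealed 0 new [(none)] -> total=33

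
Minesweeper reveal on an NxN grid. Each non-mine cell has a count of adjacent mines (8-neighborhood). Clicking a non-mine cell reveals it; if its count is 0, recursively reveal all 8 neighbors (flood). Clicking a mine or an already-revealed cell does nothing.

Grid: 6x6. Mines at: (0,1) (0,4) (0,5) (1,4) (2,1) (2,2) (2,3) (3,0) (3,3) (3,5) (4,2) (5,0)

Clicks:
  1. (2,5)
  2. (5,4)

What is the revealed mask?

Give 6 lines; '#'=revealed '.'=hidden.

Click 1 (2,5) count=2: revealed 1 new [(2,5)] -> total=1
Click 2 (5,4) count=0: revealed 6 new [(4,3) (4,4) (4,5) (5,3) (5,4) (5,5)] -> total=7

Answer: ......
......
.....#
......
...###
...###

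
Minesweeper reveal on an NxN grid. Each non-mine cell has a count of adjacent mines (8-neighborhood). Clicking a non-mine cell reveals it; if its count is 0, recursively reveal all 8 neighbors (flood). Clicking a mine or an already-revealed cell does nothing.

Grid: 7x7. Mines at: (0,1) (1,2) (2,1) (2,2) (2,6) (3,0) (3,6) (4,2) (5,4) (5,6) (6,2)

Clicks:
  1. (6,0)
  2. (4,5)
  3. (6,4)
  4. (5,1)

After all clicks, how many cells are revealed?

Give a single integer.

Click 1 (6,0) count=0: revealed 6 new [(4,0) (4,1) (5,0) (5,1) (6,0) (6,1)] -> total=6
Click 2 (4,5) count=3: revealed 1 new [(4,5)] -> total=7
Click 3 (6,4) count=1: revealed 1 new [(6,4)] -> total=8
Click 4 (5,1) count=2: revealed 0 new [(none)] -> total=8

Answer: 8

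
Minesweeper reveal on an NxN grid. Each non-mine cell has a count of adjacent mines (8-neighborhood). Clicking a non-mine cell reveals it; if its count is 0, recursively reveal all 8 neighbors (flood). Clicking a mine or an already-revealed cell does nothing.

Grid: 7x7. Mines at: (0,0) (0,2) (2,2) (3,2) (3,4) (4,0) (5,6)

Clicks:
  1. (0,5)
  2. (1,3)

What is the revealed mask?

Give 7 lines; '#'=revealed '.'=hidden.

Answer: ...####
...####
...####
.....##
.....##
.......
.......

Derivation:
Click 1 (0,5) count=0: revealed 16 new [(0,3) (0,4) (0,5) (0,6) (1,3) (1,4) (1,5) (1,6) (2,3) (2,4) (2,5) (2,6) (3,5) (3,6) (4,5) (4,6)] -> total=16
Click 2 (1,3) count=2: revealed 0 new [(none)] -> total=16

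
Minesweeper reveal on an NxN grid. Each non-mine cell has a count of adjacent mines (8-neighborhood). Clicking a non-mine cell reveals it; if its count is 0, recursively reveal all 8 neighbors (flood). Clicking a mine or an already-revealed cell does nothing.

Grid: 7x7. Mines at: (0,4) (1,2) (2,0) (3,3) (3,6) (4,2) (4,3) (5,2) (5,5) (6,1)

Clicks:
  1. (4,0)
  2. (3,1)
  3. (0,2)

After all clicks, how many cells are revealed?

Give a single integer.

Click 1 (4,0) count=0: revealed 6 new [(3,0) (3,1) (4,0) (4,1) (5,0) (5,1)] -> total=6
Click 2 (3,1) count=2: revealed 0 new [(none)] -> total=6
Click 3 (0,2) count=1: revealed 1 new [(0,2)] -> total=7

Answer: 7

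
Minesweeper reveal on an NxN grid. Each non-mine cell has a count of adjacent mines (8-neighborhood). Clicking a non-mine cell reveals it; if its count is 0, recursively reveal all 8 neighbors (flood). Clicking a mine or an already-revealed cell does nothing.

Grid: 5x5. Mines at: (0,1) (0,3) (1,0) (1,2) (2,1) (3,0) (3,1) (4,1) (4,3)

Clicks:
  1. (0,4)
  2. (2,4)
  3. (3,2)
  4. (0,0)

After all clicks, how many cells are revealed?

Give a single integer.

Click 1 (0,4) count=1: revealed 1 new [(0,4)] -> total=1
Click 2 (2,4) count=0: revealed 6 new [(1,3) (1,4) (2,3) (2,4) (3,3) (3,4)] -> total=7
Click 3 (3,2) count=4: revealed 1 new [(3,2)] -> total=8
Click 4 (0,0) count=2: revealed 1 new [(0,0)] -> total=9

Answer: 9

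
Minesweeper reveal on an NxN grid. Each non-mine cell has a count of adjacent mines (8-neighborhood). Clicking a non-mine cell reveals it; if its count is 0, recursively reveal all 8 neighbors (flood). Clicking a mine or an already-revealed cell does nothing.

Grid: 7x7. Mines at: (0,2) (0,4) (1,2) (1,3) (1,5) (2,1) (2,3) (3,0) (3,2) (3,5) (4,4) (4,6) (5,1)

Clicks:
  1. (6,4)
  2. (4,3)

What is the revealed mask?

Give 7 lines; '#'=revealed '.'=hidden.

Answer: .......
.......
.......
.......
...#...
..#####
..#####

Derivation:
Click 1 (6,4) count=0: revealed 10 new [(5,2) (5,3) (5,4) (5,5) (5,6) (6,2) (6,3) (6,4) (6,5) (6,6)] -> total=10
Click 2 (4,3) count=2: revealed 1 new [(4,3)] -> total=11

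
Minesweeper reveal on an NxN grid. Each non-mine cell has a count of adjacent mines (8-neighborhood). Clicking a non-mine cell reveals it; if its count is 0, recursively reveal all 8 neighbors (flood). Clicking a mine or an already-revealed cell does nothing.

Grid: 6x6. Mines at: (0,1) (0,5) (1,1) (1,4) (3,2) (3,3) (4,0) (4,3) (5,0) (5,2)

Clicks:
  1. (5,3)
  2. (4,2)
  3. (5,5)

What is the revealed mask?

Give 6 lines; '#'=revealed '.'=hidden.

Click 1 (5,3) count=2: revealed 1 new [(5,3)] -> total=1
Click 2 (4,2) count=4: revealed 1 new [(4,2)] -> total=2
Click 3 (5,5) count=0: revealed 8 new [(2,4) (2,5) (3,4) (3,5) (4,4) (4,5) (5,4) (5,5)] -> total=10

Answer: ......
......
....##
....##
..#.##
...###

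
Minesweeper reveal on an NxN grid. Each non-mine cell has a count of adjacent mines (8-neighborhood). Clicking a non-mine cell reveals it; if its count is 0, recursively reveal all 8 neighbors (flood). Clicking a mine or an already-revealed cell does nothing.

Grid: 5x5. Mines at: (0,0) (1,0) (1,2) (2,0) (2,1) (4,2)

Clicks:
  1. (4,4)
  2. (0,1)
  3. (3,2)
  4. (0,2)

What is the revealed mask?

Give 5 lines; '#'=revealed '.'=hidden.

Click 1 (4,4) count=0: revealed 10 new [(0,3) (0,4) (1,3) (1,4) (2,3) (2,4) (3,3) (3,4) (4,3) (4,4)] -> total=10
Click 2 (0,1) count=3: revealed 1 new [(0,1)] -> total=11
Click 3 (3,2) count=2: revealed 1 new [(3,2)] -> total=12
Click 4 (0,2) count=1: revealed 1 new [(0,2)] -> total=13

Answer: .####
...##
...##
..###
...##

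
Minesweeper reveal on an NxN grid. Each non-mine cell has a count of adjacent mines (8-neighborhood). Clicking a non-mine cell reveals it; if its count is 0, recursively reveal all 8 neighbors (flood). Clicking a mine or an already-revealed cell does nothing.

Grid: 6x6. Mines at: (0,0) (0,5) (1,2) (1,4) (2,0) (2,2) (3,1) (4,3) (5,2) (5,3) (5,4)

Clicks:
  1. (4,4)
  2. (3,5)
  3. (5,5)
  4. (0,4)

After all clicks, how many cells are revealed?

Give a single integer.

Click 1 (4,4) count=3: revealed 1 new [(4,4)] -> total=1
Click 2 (3,5) count=0: revealed 5 new [(2,4) (2,5) (3,4) (3,5) (4,5)] -> total=6
Click 3 (5,5) count=1: revealed 1 new [(5,5)] -> total=7
Click 4 (0,4) count=2: revealed 1 new [(0,4)] -> total=8

Answer: 8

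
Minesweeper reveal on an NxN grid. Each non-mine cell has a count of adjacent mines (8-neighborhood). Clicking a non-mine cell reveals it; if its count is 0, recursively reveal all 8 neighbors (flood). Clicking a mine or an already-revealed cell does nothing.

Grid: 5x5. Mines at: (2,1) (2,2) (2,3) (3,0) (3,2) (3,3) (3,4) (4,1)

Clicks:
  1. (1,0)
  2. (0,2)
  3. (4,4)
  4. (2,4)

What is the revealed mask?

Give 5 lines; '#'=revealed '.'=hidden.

Click 1 (1,0) count=1: revealed 1 new [(1,0)] -> total=1
Click 2 (0,2) count=0: revealed 9 new [(0,0) (0,1) (0,2) (0,3) (0,4) (1,1) (1,2) (1,3) (1,4)] -> total=10
Click 3 (4,4) count=2: revealed 1 new [(4,4)] -> total=11
Click 4 (2,4) count=3: revealed 1 new [(2,4)] -> total=12

Answer: #####
#####
....#
.....
....#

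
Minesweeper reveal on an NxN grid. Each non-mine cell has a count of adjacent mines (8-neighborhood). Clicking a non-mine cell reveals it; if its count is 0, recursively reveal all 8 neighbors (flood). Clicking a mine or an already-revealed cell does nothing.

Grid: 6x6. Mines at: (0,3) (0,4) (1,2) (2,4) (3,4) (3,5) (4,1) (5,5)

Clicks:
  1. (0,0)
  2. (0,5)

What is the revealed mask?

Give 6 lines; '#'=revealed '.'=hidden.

Click 1 (0,0) count=0: revealed 8 new [(0,0) (0,1) (1,0) (1,1) (2,0) (2,1) (3,0) (3,1)] -> total=8
Click 2 (0,5) count=1: revealed 1 new [(0,5)] -> total=9

Answer: ##...#
##....
##....
##....
......
......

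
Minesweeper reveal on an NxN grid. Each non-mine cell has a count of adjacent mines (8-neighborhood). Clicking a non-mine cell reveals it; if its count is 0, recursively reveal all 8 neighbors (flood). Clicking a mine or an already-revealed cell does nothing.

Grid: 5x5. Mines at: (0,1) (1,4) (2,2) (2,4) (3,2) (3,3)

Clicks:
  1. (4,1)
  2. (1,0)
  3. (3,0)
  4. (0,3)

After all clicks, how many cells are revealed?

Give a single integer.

Answer: 9

Derivation:
Click 1 (4,1) count=1: revealed 1 new [(4,1)] -> total=1
Click 2 (1,0) count=1: revealed 1 new [(1,0)] -> total=2
Click 3 (3,0) count=0: revealed 6 new [(1,1) (2,0) (2,1) (3,0) (3,1) (4,0)] -> total=8
Click 4 (0,3) count=1: revealed 1 new [(0,3)] -> total=9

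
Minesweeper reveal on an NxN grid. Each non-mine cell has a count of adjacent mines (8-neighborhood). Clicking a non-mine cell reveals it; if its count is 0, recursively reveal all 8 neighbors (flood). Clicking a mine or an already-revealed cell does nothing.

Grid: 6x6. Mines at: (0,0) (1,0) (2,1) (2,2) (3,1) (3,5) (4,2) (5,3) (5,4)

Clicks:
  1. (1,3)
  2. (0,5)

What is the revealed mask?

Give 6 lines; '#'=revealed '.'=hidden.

Click 1 (1,3) count=1: revealed 1 new [(1,3)] -> total=1
Click 2 (0,5) count=0: revealed 12 new [(0,1) (0,2) (0,3) (0,4) (0,5) (1,1) (1,2) (1,4) (1,5) (2,3) (2,4) (2,5)] -> total=13

Answer: .#####
.#####
...###
......
......
......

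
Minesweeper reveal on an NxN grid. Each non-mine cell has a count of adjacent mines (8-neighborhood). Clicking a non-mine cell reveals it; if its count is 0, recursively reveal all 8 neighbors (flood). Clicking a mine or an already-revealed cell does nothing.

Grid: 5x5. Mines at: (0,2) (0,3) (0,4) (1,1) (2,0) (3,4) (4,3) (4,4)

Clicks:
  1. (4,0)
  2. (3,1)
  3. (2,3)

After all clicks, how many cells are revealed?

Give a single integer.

Answer: 7

Derivation:
Click 1 (4,0) count=0: revealed 6 new [(3,0) (3,1) (3,2) (4,0) (4,1) (4,2)] -> total=6
Click 2 (3,1) count=1: revealed 0 new [(none)] -> total=6
Click 3 (2,3) count=1: revealed 1 new [(2,3)] -> total=7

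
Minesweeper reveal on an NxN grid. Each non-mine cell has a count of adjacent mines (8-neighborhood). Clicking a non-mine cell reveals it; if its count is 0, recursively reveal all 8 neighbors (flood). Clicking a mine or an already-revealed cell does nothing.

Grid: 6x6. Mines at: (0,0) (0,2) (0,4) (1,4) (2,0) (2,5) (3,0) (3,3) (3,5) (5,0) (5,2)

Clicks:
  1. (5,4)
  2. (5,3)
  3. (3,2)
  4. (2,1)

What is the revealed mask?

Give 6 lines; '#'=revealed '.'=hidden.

Answer: ......
......
.#....
..#...
...###
...###

Derivation:
Click 1 (5,4) count=0: revealed 6 new [(4,3) (4,4) (4,5) (5,3) (5,4) (5,5)] -> total=6
Click 2 (5,3) count=1: revealed 0 new [(none)] -> total=6
Click 3 (3,2) count=1: revealed 1 new [(3,2)] -> total=7
Click 4 (2,1) count=2: revealed 1 new [(2,1)] -> total=8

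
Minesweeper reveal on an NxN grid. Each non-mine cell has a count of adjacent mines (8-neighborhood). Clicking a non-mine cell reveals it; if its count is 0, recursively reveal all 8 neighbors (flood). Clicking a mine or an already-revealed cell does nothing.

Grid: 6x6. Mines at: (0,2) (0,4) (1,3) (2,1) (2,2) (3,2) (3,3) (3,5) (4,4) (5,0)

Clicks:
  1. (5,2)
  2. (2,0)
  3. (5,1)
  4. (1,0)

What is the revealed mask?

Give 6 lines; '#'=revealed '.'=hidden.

Answer: ......
#.....
#.....
......
.###..
.###..

Derivation:
Click 1 (5,2) count=0: revealed 6 new [(4,1) (4,2) (4,3) (5,1) (5,2) (5,3)] -> total=6
Click 2 (2,0) count=1: revealed 1 new [(2,0)] -> total=7
Click 3 (5,1) count=1: revealed 0 new [(none)] -> total=7
Click 4 (1,0) count=1: revealed 1 new [(1,0)] -> total=8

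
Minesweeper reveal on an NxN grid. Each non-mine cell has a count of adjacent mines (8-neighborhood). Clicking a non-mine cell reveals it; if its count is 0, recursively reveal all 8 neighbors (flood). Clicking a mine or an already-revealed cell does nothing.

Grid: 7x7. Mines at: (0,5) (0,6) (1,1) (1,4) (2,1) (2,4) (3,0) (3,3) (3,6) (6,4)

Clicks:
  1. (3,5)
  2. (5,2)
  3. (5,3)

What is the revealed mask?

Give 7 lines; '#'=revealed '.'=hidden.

Click 1 (3,5) count=2: revealed 1 new [(3,5)] -> total=1
Click 2 (5,2) count=0: revealed 12 new [(4,0) (4,1) (4,2) (4,3) (5,0) (5,1) (5,2) (5,3) (6,0) (6,1) (6,2) (6,3)] -> total=13
Click 3 (5,3) count=1: revealed 0 new [(none)] -> total=13

Answer: .......
.......
.......
.....#.
####...
####...
####...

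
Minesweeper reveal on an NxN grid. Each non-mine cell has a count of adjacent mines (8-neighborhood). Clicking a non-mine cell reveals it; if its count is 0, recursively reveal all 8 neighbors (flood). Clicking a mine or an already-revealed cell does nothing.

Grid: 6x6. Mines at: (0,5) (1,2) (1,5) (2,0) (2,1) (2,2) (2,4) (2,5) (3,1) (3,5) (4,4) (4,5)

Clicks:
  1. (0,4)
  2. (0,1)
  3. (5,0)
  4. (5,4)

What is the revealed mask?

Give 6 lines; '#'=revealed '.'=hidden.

Answer: .#..#.
......
......
......
####..
#####.

Derivation:
Click 1 (0,4) count=2: revealed 1 new [(0,4)] -> total=1
Click 2 (0,1) count=1: revealed 1 new [(0,1)] -> total=2
Click 3 (5,0) count=0: revealed 8 new [(4,0) (4,1) (4,2) (4,3) (5,0) (5,1) (5,2) (5,3)] -> total=10
Click 4 (5,4) count=2: revealed 1 new [(5,4)] -> total=11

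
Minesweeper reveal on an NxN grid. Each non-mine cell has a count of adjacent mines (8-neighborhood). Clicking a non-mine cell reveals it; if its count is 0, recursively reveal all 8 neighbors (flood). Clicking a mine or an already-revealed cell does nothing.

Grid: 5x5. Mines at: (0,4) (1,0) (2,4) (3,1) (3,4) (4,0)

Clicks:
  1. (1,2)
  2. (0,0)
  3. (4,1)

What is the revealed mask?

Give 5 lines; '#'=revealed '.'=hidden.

Click 1 (1,2) count=0: revealed 9 new [(0,1) (0,2) (0,3) (1,1) (1,2) (1,3) (2,1) (2,2) (2,3)] -> total=9
Click 2 (0,0) count=1: revealed 1 new [(0,0)] -> total=10
Click 3 (4,1) count=2: revealed 1 new [(4,1)] -> total=11

Answer: ####.
.###.
.###.
.....
.#...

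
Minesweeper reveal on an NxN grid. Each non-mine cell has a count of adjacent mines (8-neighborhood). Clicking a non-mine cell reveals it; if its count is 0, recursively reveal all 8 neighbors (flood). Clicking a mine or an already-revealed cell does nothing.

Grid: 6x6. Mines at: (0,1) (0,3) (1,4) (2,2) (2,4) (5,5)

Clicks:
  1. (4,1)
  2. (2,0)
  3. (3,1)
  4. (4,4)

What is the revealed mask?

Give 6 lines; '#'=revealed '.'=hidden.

Answer: ......
##....
##....
#####.
#####.
#####.

Derivation:
Click 1 (4,1) count=0: revealed 19 new [(1,0) (1,1) (2,0) (2,1) (3,0) (3,1) (3,2) (3,3) (3,4) (4,0) (4,1) (4,2) (4,3) (4,4) (5,0) (5,1) (5,2) (5,3) (5,4)] -> total=19
Click 2 (2,0) count=0: revealed 0 new [(none)] -> total=19
Click 3 (3,1) count=1: revealed 0 new [(none)] -> total=19
Click 4 (4,4) count=1: revealed 0 new [(none)] -> total=19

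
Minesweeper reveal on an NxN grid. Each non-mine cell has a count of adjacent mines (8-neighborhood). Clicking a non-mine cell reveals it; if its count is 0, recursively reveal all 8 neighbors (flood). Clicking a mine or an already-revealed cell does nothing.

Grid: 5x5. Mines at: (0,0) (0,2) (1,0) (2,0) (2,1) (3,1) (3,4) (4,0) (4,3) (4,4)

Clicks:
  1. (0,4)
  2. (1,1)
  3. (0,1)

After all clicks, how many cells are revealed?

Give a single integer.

Click 1 (0,4) count=0: revealed 6 new [(0,3) (0,4) (1,3) (1,4) (2,3) (2,4)] -> total=6
Click 2 (1,1) count=5: revealed 1 new [(1,1)] -> total=7
Click 3 (0,1) count=3: revealed 1 new [(0,1)] -> total=8

Answer: 8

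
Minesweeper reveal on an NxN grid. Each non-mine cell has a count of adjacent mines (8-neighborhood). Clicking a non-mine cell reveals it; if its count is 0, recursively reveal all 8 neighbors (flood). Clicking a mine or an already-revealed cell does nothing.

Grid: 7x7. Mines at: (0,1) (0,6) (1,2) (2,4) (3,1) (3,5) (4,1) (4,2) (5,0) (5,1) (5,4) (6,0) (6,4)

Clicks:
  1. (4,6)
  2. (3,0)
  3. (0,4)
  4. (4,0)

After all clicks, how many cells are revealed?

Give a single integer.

Answer: 9

Derivation:
Click 1 (4,6) count=1: revealed 1 new [(4,6)] -> total=1
Click 2 (3,0) count=2: revealed 1 new [(3,0)] -> total=2
Click 3 (0,4) count=0: revealed 6 new [(0,3) (0,4) (0,5) (1,3) (1,4) (1,5)] -> total=8
Click 4 (4,0) count=4: revealed 1 new [(4,0)] -> total=9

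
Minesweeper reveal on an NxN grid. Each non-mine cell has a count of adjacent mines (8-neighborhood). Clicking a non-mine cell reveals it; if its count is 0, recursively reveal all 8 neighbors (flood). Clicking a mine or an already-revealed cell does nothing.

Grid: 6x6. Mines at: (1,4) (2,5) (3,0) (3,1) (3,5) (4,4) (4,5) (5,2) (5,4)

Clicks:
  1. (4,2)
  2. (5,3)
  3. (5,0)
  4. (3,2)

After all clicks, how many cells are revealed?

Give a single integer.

Answer: 7

Derivation:
Click 1 (4,2) count=2: revealed 1 new [(4,2)] -> total=1
Click 2 (5,3) count=3: revealed 1 new [(5,3)] -> total=2
Click 3 (5,0) count=0: revealed 4 new [(4,0) (4,1) (5,0) (5,1)] -> total=6
Click 4 (3,2) count=1: revealed 1 new [(3,2)] -> total=7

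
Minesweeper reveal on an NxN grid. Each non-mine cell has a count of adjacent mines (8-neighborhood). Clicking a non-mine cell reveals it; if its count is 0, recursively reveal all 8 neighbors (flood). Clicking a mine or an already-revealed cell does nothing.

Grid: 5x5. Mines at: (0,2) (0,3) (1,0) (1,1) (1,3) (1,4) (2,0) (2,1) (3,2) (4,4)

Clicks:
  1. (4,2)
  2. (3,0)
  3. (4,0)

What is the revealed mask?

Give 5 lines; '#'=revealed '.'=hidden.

Click 1 (4,2) count=1: revealed 1 new [(4,2)] -> total=1
Click 2 (3,0) count=2: revealed 1 new [(3,0)] -> total=2
Click 3 (4,0) count=0: revealed 3 new [(3,1) (4,0) (4,1)] -> total=5

Answer: .....
.....
.....
##...
###..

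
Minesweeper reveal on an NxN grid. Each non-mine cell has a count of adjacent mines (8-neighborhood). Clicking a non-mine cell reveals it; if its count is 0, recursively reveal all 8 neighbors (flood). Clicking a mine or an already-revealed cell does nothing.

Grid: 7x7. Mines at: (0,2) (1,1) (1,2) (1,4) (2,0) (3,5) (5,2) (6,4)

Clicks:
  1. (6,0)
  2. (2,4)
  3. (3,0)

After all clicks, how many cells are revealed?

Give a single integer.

Click 1 (6,0) count=0: revealed 8 new [(3,0) (3,1) (4,0) (4,1) (5,0) (5,1) (6,0) (6,1)] -> total=8
Click 2 (2,4) count=2: revealed 1 new [(2,4)] -> total=9
Click 3 (3,0) count=1: revealed 0 new [(none)] -> total=9

Answer: 9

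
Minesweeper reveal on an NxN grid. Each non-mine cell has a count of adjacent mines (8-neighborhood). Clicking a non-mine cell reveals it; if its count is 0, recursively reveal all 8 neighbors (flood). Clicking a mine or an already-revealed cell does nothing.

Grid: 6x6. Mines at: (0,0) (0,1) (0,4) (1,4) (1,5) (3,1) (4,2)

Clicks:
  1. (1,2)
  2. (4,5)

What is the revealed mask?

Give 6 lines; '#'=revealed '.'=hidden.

Answer: ......
..#...
...###
...###
...###
...###

Derivation:
Click 1 (1,2) count=1: revealed 1 new [(1,2)] -> total=1
Click 2 (4,5) count=0: revealed 12 new [(2,3) (2,4) (2,5) (3,3) (3,4) (3,5) (4,3) (4,4) (4,5) (5,3) (5,4) (5,5)] -> total=13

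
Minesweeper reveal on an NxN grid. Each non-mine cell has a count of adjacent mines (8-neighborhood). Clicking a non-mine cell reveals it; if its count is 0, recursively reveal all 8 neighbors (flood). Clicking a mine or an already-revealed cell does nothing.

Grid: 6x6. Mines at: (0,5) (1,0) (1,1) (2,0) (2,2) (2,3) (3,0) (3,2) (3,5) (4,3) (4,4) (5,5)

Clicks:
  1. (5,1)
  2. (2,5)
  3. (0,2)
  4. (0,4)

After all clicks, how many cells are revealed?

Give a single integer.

Answer: 9

Derivation:
Click 1 (5,1) count=0: revealed 6 new [(4,0) (4,1) (4,2) (5,0) (5,1) (5,2)] -> total=6
Click 2 (2,5) count=1: revealed 1 new [(2,5)] -> total=7
Click 3 (0,2) count=1: revealed 1 new [(0,2)] -> total=8
Click 4 (0,4) count=1: revealed 1 new [(0,4)] -> total=9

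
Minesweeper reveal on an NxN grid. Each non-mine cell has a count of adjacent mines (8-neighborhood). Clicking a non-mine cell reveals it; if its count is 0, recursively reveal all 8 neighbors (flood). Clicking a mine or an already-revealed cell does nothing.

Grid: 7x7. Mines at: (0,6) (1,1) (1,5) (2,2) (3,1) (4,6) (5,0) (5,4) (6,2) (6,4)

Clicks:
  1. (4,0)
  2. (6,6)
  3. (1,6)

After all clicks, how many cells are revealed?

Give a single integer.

Click 1 (4,0) count=2: revealed 1 new [(4,0)] -> total=1
Click 2 (6,6) count=0: revealed 4 new [(5,5) (5,6) (6,5) (6,6)] -> total=5
Click 3 (1,6) count=2: revealed 1 new [(1,6)] -> total=6

Answer: 6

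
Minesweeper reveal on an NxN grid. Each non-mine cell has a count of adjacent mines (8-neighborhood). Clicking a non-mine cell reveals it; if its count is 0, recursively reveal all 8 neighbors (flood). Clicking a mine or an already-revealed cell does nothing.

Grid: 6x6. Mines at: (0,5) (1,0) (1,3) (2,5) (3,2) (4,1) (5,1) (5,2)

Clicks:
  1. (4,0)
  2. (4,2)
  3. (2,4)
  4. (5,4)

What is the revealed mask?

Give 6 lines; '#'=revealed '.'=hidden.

Click 1 (4,0) count=2: revealed 1 new [(4,0)] -> total=1
Click 2 (4,2) count=4: revealed 1 new [(4,2)] -> total=2
Click 3 (2,4) count=2: revealed 1 new [(2,4)] -> total=3
Click 4 (5,4) count=0: revealed 9 new [(3,3) (3,4) (3,5) (4,3) (4,4) (4,5) (5,3) (5,4) (5,5)] -> total=12

Answer: ......
......
....#.
...###
#.####
...###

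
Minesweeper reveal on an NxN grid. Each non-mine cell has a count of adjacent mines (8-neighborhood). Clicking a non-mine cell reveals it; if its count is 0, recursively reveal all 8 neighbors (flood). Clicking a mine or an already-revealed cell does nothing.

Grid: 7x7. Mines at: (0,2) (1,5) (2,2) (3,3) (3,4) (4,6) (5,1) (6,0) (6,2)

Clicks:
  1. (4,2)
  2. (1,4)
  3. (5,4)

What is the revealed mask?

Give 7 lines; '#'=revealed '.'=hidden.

Answer: .......
....#..
.......
.......
..####.
...####
...####

Derivation:
Click 1 (4,2) count=2: revealed 1 new [(4,2)] -> total=1
Click 2 (1,4) count=1: revealed 1 new [(1,4)] -> total=2
Click 3 (5,4) count=0: revealed 11 new [(4,3) (4,4) (4,5) (5,3) (5,4) (5,5) (5,6) (6,3) (6,4) (6,5) (6,6)] -> total=13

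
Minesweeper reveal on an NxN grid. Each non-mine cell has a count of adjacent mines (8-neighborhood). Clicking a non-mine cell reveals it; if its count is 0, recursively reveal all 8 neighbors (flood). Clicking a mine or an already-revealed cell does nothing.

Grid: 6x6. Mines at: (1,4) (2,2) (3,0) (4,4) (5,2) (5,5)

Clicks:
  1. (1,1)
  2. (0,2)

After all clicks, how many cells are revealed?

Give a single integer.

Answer: 10

Derivation:
Click 1 (1,1) count=1: revealed 1 new [(1,1)] -> total=1
Click 2 (0,2) count=0: revealed 9 new [(0,0) (0,1) (0,2) (0,3) (1,0) (1,2) (1,3) (2,0) (2,1)] -> total=10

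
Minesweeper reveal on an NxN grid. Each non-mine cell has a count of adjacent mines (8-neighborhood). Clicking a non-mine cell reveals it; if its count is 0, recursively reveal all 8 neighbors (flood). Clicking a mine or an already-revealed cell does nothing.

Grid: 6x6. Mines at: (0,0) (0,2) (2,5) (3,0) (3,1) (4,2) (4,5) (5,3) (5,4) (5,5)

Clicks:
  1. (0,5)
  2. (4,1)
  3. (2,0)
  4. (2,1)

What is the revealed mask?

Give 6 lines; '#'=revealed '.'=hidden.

Answer: ...###
...###
##....
......
.#....
......

Derivation:
Click 1 (0,5) count=0: revealed 6 new [(0,3) (0,4) (0,5) (1,3) (1,4) (1,5)] -> total=6
Click 2 (4,1) count=3: revealed 1 new [(4,1)] -> total=7
Click 3 (2,0) count=2: revealed 1 new [(2,0)] -> total=8
Click 4 (2,1) count=2: revealed 1 new [(2,1)] -> total=9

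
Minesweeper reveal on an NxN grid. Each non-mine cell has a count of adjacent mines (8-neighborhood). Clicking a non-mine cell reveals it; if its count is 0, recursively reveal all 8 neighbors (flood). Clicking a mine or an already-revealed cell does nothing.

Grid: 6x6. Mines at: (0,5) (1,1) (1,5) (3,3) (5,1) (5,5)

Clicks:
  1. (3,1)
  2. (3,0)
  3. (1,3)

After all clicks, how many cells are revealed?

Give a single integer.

Answer: 17

Derivation:
Click 1 (3,1) count=0: revealed 9 new [(2,0) (2,1) (2,2) (3,0) (3,1) (3,2) (4,0) (4,1) (4,2)] -> total=9
Click 2 (3,0) count=0: revealed 0 new [(none)] -> total=9
Click 3 (1,3) count=0: revealed 8 new [(0,2) (0,3) (0,4) (1,2) (1,3) (1,4) (2,3) (2,4)] -> total=17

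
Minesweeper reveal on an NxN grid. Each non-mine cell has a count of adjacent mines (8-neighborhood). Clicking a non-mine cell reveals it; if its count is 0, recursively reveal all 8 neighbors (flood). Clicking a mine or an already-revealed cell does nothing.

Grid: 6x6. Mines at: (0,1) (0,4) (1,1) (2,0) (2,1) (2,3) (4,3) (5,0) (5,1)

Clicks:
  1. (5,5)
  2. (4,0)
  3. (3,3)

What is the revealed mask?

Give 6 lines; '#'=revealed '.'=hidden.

Click 1 (5,5) count=0: revealed 10 new [(1,4) (1,5) (2,4) (2,5) (3,4) (3,5) (4,4) (4,5) (5,4) (5,5)] -> total=10
Click 2 (4,0) count=2: revealed 1 new [(4,0)] -> total=11
Click 3 (3,3) count=2: revealed 1 new [(3,3)] -> total=12

Answer: ......
....##
....##
...###
#...##
....##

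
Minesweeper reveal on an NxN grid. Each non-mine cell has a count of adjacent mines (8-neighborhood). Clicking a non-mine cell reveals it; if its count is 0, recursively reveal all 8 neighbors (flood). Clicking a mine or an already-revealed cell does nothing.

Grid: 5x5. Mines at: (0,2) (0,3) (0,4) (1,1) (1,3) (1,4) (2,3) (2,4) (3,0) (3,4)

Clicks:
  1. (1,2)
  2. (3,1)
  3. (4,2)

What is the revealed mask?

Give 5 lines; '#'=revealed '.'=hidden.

Click 1 (1,2) count=5: revealed 1 new [(1,2)] -> total=1
Click 2 (3,1) count=1: revealed 1 new [(3,1)] -> total=2
Click 3 (4,2) count=0: revealed 5 new [(3,2) (3,3) (4,1) (4,2) (4,3)] -> total=7

Answer: .....
..#..
.....
.###.
.###.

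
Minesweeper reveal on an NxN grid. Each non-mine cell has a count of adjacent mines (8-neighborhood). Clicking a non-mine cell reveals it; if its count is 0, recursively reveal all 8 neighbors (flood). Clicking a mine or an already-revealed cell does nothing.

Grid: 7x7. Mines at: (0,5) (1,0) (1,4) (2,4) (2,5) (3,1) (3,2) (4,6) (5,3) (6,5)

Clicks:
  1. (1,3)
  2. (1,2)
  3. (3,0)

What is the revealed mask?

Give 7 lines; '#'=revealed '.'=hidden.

Click 1 (1,3) count=2: revealed 1 new [(1,3)] -> total=1
Click 2 (1,2) count=0: revealed 8 new [(0,1) (0,2) (0,3) (1,1) (1,2) (2,1) (2,2) (2,3)] -> total=9
Click 3 (3,0) count=1: revealed 1 new [(3,0)] -> total=10

Answer: .###...
.###...
.###...
#......
.......
.......
.......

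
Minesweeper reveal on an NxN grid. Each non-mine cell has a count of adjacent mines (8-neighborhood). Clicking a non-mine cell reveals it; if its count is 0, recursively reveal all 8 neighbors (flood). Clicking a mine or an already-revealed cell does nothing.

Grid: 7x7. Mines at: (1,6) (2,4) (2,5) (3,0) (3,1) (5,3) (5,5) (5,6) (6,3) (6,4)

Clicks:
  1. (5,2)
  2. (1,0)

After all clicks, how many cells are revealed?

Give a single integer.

Answer: 17

Derivation:
Click 1 (5,2) count=2: revealed 1 new [(5,2)] -> total=1
Click 2 (1,0) count=0: revealed 16 new [(0,0) (0,1) (0,2) (0,3) (0,4) (0,5) (1,0) (1,1) (1,2) (1,3) (1,4) (1,5) (2,0) (2,1) (2,2) (2,3)] -> total=17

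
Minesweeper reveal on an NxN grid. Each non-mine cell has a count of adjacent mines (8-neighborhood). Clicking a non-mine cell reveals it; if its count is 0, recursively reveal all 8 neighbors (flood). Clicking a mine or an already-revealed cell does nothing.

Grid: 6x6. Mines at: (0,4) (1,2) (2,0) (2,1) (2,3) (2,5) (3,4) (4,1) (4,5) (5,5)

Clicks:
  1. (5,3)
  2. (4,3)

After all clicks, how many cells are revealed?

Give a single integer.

Answer: 6

Derivation:
Click 1 (5,3) count=0: revealed 6 new [(4,2) (4,3) (4,4) (5,2) (5,3) (5,4)] -> total=6
Click 2 (4,3) count=1: revealed 0 new [(none)] -> total=6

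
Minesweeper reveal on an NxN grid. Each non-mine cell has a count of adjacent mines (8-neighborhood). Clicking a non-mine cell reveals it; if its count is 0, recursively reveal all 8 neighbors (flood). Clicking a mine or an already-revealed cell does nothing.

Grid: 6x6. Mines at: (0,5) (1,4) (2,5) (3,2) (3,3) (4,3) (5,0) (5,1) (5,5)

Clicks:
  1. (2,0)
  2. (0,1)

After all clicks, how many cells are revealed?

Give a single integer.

Answer: 16

Derivation:
Click 1 (2,0) count=0: revealed 16 new [(0,0) (0,1) (0,2) (0,3) (1,0) (1,1) (1,2) (1,3) (2,0) (2,1) (2,2) (2,3) (3,0) (3,1) (4,0) (4,1)] -> total=16
Click 2 (0,1) count=0: revealed 0 new [(none)] -> total=16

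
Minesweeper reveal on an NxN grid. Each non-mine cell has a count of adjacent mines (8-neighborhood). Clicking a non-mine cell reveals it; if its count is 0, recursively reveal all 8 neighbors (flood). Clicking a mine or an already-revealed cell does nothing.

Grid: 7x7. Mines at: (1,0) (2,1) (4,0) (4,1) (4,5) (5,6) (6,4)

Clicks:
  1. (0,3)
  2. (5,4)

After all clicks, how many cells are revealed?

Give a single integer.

Answer: 28

Derivation:
Click 1 (0,3) count=0: revealed 28 new [(0,1) (0,2) (0,3) (0,4) (0,5) (0,6) (1,1) (1,2) (1,3) (1,4) (1,5) (1,6) (2,2) (2,3) (2,4) (2,5) (2,6) (3,2) (3,3) (3,4) (3,5) (3,6) (4,2) (4,3) (4,4) (5,2) (5,3) (5,4)] -> total=28
Click 2 (5,4) count=2: revealed 0 new [(none)] -> total=28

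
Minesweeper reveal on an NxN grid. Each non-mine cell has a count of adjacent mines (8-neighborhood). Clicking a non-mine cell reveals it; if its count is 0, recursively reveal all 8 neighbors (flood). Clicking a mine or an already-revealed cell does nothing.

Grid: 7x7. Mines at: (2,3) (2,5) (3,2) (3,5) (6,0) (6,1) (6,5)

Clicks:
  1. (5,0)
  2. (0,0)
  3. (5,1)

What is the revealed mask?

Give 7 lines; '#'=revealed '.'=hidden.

Click 1 (5,0) count=2: revealed 1 new [(5,0)] -> total=1
Click 2 (0,0) count=0: revealed 22 new [(0,0) (0,1) (0,2) (0,3) (0,4) (0,5) (0,6) (1,0) (1,1) (1,2) (1,3) (1,4) (1,5) (1,6) (2,0) (2,1) (2,2) (3,0) (3,1) (4,0) (4,1) (5,1)] -> total=23
Click 3 (5,1) count=2: revealed 0 new [(none)] -> total=23

Answer: #######
#######
###....
##.....
##.....
##.....
.......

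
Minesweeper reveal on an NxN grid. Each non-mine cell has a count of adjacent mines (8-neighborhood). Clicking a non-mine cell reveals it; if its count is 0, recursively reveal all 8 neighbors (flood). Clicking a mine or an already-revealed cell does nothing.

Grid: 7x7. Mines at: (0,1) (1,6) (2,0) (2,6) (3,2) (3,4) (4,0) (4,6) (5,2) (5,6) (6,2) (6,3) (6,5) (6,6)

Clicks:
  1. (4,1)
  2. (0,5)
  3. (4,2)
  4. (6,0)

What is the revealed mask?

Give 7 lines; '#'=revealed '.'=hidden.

Click 1 (4,1) count=3: revealed 1 new [(4,1)] -> total=1
Click 2 (0,5) count=1: revealed 1 new [(0,5)] -> total=2
Click 3 (4,2) count=2: revealed 1 new [(4,2)] -> total=3
Click 4 (6,0) count=0: revealed 4 new [(5,0) (5,1) (6,0) (6,1)] -> total=7

Answer: .....#.
.......
.......
.......
.##....
##.....
##.....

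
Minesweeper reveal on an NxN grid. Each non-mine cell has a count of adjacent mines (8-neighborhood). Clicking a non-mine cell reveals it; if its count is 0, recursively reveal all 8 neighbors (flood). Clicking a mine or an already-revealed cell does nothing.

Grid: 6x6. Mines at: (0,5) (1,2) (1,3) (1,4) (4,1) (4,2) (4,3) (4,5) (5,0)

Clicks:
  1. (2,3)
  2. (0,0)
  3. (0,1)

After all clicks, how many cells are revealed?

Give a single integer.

Click 1 (2,3) count=3: revealed 1 new [(2,3)] -> total=1
Click 2 (0,0) count=0: revealed 8 new [(0,0) (0,1) (1,0) (1,1) (2,0) (2,1) (3,0) (3,1)] -> total=9
Click 3 (0,1) count=1: revealed 0 new [(none)] -> total=9

Answer: 9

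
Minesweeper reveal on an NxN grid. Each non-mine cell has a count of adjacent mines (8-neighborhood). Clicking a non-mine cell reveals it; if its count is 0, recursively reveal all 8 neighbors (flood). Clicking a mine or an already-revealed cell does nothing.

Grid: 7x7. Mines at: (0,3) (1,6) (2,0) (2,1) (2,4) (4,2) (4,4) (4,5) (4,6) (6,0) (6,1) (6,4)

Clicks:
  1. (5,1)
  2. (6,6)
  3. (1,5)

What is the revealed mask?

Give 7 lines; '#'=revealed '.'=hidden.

Click 1 (5,1) count=3: revealed 1 new [(5,1)] -> total=1
Click 2 (6,6) count=0: revealed 4 new [(5,5) (5,6) (6,5) (6,6)] -> total=5
Click 3 (1,5) count=2: revealed 1 new [(1,5)] -> total=6

Answer: .......
.....#.
.......
.......
.......
.#...##
.....##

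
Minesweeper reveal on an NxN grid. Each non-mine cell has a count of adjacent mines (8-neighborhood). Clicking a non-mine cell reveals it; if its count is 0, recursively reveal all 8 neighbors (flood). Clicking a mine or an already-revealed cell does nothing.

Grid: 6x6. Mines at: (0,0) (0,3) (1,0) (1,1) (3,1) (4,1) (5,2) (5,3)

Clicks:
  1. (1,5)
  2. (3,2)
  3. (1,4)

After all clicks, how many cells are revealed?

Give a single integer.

Click 1 (1,5) count=0: revealed 20 new [(0,4) (0,5) (1,2) (1,3) (1,4) (1,5) (2,2) (2,3) (2,4) (2,5) (3,2) (3,3) (3,4) (3,5) (4,2) (4,3) (4,4) (4,5) (5,4) (5,5)] -> total=20
Click 2 (3,2) count=2: revealed 0 new [(none)] -> total=20
Click 3 (1,4) count=1: revealed 0 new [(none)] -> total=20

Answer: 20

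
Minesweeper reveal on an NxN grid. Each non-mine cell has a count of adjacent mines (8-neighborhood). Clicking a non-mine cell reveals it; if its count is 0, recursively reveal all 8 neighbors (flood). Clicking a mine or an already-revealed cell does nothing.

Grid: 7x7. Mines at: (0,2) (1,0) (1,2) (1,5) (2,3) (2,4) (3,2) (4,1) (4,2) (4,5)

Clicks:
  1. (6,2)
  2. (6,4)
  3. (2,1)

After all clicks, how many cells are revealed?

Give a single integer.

Click 1 (6,2) count=0: revealed 14 new [(5,0) (5,1) (5,2) (5,3) (5,4) (5,5) (5,6) (6,0) (6,1) (6,2) (6,3) (6,4) (6,5) (6,6)] -> total=14
Click 2 (6,4) count=0: revealed 0 new [(none)] -> total=14
Click 3 (2,1) count=3: revealed 1 new [(2,1)] -> total=15

Answer: 15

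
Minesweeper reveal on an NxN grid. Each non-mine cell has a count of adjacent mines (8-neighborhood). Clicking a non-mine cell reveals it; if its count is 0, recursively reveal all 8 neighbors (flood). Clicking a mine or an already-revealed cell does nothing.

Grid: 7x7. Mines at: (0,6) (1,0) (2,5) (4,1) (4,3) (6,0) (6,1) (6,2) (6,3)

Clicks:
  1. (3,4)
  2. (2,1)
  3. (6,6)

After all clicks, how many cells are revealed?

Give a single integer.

Answer: 13

Derivation:
Click 1 (3,4) count=2: revealed 1 new [(3,4)] -> total=1
Click 2 (2,1) count=1: revealed 1 new [(2,1)] -> total=2
Click 3 (6,6) count=0: revealed 11 new [(3,5) (3,6) (4,4) (4,5) (4,6) (5,4) (5,5) (5,6) (6,4) (6,5) (6,6)] -> total=13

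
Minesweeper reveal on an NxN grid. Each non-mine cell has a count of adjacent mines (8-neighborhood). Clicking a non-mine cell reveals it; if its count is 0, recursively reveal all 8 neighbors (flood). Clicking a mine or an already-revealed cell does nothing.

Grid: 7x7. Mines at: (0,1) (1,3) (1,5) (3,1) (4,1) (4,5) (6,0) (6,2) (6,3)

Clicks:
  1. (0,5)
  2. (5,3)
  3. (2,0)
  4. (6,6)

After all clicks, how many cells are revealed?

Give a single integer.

Click 1 (0,5) count=1: revealed 1 new [(0,5)] -> total=1
Click 2 (5,3) count=2: revealed 1 new [(5,3)] -> total=2
Click 3 (2,0) count=1: revealed 1 new [(2,0)] -> total=3
Click 4 (6,6) count=0: revealed 6 new [(5,4) (5,5) (5,6) (6,4) (6,5) (6,6)] -> total=9

Answer: 9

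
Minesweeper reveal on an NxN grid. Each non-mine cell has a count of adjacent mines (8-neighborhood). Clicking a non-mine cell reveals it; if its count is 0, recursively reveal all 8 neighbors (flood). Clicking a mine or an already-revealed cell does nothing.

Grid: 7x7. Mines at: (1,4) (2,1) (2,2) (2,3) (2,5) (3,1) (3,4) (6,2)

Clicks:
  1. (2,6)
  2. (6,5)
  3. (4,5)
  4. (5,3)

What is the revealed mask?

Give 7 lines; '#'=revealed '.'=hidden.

Click 1 (2,6) count=1: revealed 1 new [(2,6)] -> total=1
Click 2 (6,5) count=0: revealed 14 new [(3,5) (3,6) (4,3) (4,4) (4,5) (4,6) (5,3) (5,4) (5,5) (5,6) (6,3) (6,4) (6,5) (6,6)] -> total=15
Click 3 (4,5) count=1: revealed 0 new [(none)] -> total=15
Click 4 (5,3) count=1: revealed 0 new [(none)] -> total=15

Answer: .......
.......
......#
.....##
...####
...####
...####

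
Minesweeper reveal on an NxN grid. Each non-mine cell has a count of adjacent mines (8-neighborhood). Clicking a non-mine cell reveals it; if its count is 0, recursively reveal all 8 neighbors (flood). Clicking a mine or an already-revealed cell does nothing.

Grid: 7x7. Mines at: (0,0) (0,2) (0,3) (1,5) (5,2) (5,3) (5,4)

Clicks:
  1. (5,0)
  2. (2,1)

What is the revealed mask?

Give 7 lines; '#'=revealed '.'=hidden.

Click 1 (5,0) count=0: revealed 34 new [(1,0) (1,1) (1,2) (1,3) (1,4) (2,0) (2,1) (2,2) (2,3) (2,4) (2,5) (2,6) (3,0) (3,1) (3,2) (3,3) (3,4) (3,5) (3,6) (4,0) (4,1) (4,2) (4,3) (4,4) (4,5) (4,6) (5,0) (5,1) (5,5) (5,6) (6,0) (6,1) (6,5) (6,6)] -> total=34
Click 2 (2,1) count=0: revealed 0 new [(none)] -> total=34

Answer: .......
#####..
#######
#######
#######
##...##
##...##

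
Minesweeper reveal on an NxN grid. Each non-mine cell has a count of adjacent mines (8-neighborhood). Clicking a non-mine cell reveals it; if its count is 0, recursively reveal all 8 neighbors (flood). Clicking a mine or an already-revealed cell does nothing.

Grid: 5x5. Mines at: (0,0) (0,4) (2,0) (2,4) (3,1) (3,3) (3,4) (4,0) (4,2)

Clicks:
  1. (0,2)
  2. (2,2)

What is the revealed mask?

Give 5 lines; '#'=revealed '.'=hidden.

Answer: .###.
.###.
.###.
.....
.....

Derivation:
Click 1 (0,2) count=0: revealed 9 new [(0,1) (0,2) (0,3) (1,1) (1,2) (1,3) (2,1) (2,2) (2,3)] -> total=9
Click 2 (2,2) count=2: revealed 0 new [(none)] -> total=9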